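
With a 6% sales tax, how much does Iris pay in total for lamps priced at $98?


Calculate the tax:
6% of $98 = $5.88
Add tax to price:
$98 + $5.88 = $103.88

$103.88


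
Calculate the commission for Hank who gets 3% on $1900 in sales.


Convert rate to decimal:
3% = 0.03
Multiply by sales:
$1900 x 0.03 = $57

$57


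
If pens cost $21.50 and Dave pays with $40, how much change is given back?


Start with the amount paid:
$40
Subtract the price:
$40 - $21.50 = $18.50

$18.50


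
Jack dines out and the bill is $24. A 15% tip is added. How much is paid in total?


Calculate the tip:
15% of $24 = $3.60
Add tip to meal cost:
$24 + $3.60 = $27.60

$27.60


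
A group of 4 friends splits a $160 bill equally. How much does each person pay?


Total bill: $160
Number of people: 4
Each pays: $160 / 4 = $40

$40


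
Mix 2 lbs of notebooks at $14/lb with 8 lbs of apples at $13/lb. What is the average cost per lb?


Cost of notebooks:
2 x $14 = $28
Cost of apples:
8 x $13 = $104
Total cost: $28 + $104 = $132
Total weight: 10 lbs
Average: $132 / 10 = $13.20/lb

$13.20/lb


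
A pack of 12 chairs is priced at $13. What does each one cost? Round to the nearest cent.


Total cost: $13
Number of items: 12
Unit price: $13 / 12 = $1.0833... ≈ $1.08

$1.08


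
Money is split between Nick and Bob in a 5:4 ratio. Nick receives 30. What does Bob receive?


Find the multiplier:
30 / 5 = 6
Apply to Bob's share:
4 x 6 = 24

24


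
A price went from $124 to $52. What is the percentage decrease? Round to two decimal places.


Find the absolute change:
|52 - 124| = 72
Divide by original and multiply by 100:
72 / 124 x 100 = 58.0645...% ≈ 58.06%

58.06%


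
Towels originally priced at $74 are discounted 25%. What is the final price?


Calculate the discount amount:
25% of $74 = $18.50
Subtract from original:
$74 - $18.50 = $55.50

$55.50


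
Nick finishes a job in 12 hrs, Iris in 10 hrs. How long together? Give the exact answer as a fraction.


Nick's rate: 1/12 of the job per hour
Iris's rate: 1/10 of the job per hour
Combined rate: 1/12 + 1/10 = 11/60 per hour
Time = 1 / (11/60) = 60/11 hours (≈ 5.45 hours)

60/11 hours


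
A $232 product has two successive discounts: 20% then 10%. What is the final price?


First discount:
20% of $232 = $46.40
Price after first discount:
$232 - $46.40 = $185.60
Second discount:
10% of $185.60 = $18.56
Final price:
$185.60 - $18.56 = $167.04

$167.04


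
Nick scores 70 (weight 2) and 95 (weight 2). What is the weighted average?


Weighted sum:
2 x 70 + 2 x 95 = 330
Total weight:
2 + 2 = 4
Weighted average:
330 / 4 = 82.5

82.5


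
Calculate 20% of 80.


Convert percentage to decimal:
20% = 0.2
Multiply:
80 x 0.2 = 16

16


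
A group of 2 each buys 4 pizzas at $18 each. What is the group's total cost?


Cost per person:
4 x $18 = $72
Group total:
2 x $72 = $144

$144


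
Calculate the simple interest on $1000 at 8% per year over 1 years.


Use the formula I = P x R x T / 100
P x R x T = 1000 x 8 x 1 = 8000
I = 8000 / 100 = $80

$80


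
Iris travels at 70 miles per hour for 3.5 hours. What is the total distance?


Use the formula: distance = speed x time
Speed = 70 mph, Time = 3.5 hours
70 x 3.5 = 245 miles

245 miles


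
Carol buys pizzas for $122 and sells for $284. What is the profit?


Selling price = $284
Cost price = $122
Profit = selling price - cost price:
Profit = $284 - $122 = $162

$162


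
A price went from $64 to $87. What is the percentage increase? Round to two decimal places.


Find the absolute change:
|87 - 64| = 23
Divide by original and multiply by 100:
23 / 64 x 100 = 35.9375% ≈ 35.94%

35.94%


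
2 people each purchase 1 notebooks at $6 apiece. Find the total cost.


Cost per person:
1 x $6 = $6
Group total:
2 x $6 = $12

$12


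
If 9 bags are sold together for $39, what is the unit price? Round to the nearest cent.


Total cost: $39
Number of items: 9
Unit price: $39 / 9 = $4.3333... ≈ $4.33

$4.33


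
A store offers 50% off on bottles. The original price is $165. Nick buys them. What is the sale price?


Calculate the discount amount:
50% of $165 = $82.50
Subtract from original:
$165 - $82.50 = $82.50

$82.50


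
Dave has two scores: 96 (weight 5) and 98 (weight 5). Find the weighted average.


Weighted sum:
5 x 96 + 5 x 98 = 970
Total weight:
5 + 5 = 10
Weighted average:
970 / 10 = 97

97


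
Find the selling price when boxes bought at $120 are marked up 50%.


Calculate the markup amount:
50% of $120 = $60
Add to cost:
$120 + $60 = $180

$180


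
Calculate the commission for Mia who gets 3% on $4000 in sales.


Convert rate to decimal:
3% = 0.03
Multiply by sales:
$4000 x 0.03 = $120

$120


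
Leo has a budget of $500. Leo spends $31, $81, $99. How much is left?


Add up expenses:
$31 + $81 + $99 = $211
Subtract from budget:
$500 - $211 = $289

$289


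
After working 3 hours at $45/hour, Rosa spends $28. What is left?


Calculate earnings:
3 x $45 = $135
Subtract spending:
$135 - $28 = $107

$107


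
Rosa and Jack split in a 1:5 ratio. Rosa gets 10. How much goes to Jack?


Find the multiplier:
10 / 1 = 10
Apply to Jack's share:
5 x 10 = 50

50


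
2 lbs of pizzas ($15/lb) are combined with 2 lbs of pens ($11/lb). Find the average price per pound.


Cost of pizzas:
2 x $15 = $30
Cost of pens:
2 x $11 = $22
Total cost: $30 + $22 = $52
Total weight: 4 lbs
Average: $52 / 4 = $13/lb

$13/lb


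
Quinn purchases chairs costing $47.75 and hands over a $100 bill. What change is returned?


Start with the amount paid:
$100
Subtract the price:
$100 - $47.75 = $52.25

$52.25


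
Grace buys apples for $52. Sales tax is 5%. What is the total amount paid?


Calculate the tax:
5% of $52 = $2.60
Add tax to price:
$52 + $2.60 = $54.60

$54.60


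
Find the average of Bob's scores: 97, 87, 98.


Add the scores:
97 + 87 + 98 = 282
Divide by the number of tests:
282 / 3 = 94

94


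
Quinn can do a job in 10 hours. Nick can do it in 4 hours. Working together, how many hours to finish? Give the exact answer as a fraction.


Quinn's rate: 1/10 of the job per hour
Nick's rate: 1/4 of the job per hour
Combined rate: 1/10 + 1/4 = 7/20 per hour
Time = 1 / (7/20) = 20/7 hours (≈ 2.86 hours)

20/7 hours


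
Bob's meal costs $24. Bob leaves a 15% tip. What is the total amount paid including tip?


Calculate the tip:
15% of $24 = $3.60
Add tip to meal cost:
$24 + $3.60 = $27.60

$27.60


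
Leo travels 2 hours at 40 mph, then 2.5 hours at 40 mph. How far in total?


Leg 1 distance:
40 x 2 = 80 miles
Leg 2 distance:
40 x 2.5 = 100 miles
Total distance:
80 + 100 = 180 miles

180 miles


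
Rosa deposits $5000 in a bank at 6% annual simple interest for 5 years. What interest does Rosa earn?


Use the formula I = P x R x T / 100
P x R x T = 5000 x 6 x 5 = 150000
I = 150000 / 100 = $1500

$1500


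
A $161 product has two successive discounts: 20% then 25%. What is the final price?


First discount:
20% of $161 = $32.20
Price after first discount:
$161 - $32.20 = $128.80
Second discount:
25% of $128.80 = $32.20
Final price:
$128.80 - $32.20 = $96.60

$96.60


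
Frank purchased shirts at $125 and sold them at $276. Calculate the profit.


Selling price = $276
Cost price = $125
Profit = selling price - cost price:
Profit = $276 - $125 = $151

$151


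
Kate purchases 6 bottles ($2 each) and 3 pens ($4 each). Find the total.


Cost of bottles:
6 x $2 = $12
Cost of pens:
3 x $4 = $12
Add both:
$12 + $12 = $24

$24


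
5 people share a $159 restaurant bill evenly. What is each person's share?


Total bill: $159
Number of people: 5
Each pays: $159 / 5 = $31.80

$31.80


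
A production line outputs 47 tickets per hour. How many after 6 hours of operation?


Production rate: 47 tickets per hour
Time: 6 hours
Total: 47 x 6 = 282 tickets

282 tickets


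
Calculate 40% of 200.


Convert percentage to decimal:
40% = 0.4
Multiply:
200 x 0.4 = 80

80


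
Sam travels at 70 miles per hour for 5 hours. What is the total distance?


Use the formula: distance = speed x time
Speed = 70 mph, Time = 5 hours
70 x 5 = 350 miles

350 miles


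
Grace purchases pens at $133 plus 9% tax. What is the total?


Calculate the tax:
9% of $133 = $11.97
Add tax to price:
$133 + $11.97 = $144.97

$144.97


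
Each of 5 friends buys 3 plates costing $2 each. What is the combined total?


Cost per person:
3 x $2 = $6
Group total:
5 x $6 = $30

$30


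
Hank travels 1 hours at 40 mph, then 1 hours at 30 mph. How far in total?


Leg 1 distance:
40 x 1 = 40 miles
Leg 2 distance:
30 x 1 = 30 miles
Total distance:
40 + 30 = 70 miles

70 miles


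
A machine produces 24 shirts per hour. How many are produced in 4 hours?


Production rate: 24 shirts per hour
Time: 4 hours
Total: 24 x 4 = 96 shirts

96 shirts


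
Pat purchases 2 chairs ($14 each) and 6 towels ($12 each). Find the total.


Cost of chairs:
2 x $14 = $28
Cost of towels:
6 x $12 = $72
Add both:
$28 + $72 = $100

$100


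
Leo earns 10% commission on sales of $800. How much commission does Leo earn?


Convert rate to decimal:
10% = 0.1
Multiply by sales:
$800 x 0.1 = $80

$80


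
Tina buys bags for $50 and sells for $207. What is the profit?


Selling price = $207
Cost price = $50
Profit = selling price - cost price:
Profit = $207 - $50 = $157

$157


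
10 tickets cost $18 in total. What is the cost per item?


Total cost: $18
Number of items: 10
Unit price: $18 / 10 = $1.80

$1.80


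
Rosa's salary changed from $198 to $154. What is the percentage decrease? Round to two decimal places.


Find the absolute change:
|154 - 198| = 44
Divide by original and multiply by 100:
44 / 198 x 100 = 22.2222...% ≈ 22.22%

22.22%


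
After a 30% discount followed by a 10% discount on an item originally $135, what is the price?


First discount:
30% of $135 = $40.50
Price after first discount:
$135 - $40.50 = $94.50
Second discount:
10% of $94.50 = $9.45
Final price:
$94.50 - $9.45 = $85.05

$85.05


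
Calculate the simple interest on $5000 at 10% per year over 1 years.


Use the formula I = P x R x T / 100
P x R x T = 5000 x 10 x 1 = 50000
I = 50000 / 100 = $500

$500


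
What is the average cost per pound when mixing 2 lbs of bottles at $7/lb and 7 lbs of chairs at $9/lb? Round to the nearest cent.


Cost of bottles:
2 x $7 = $14
Cost of chairs:
7 x $9 = $63
Total cost: $14 + $63 = $77
Total weight: 9 lbs
Average: $77 / 9 = $8.5555... ≈ $8.56/lb

$8.56/lb


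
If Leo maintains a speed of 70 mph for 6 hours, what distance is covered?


Use the formula: distance = speed x time
Speed = 70 mph, Time = 6 hours
70 x 6 = 420 miles

420 miles


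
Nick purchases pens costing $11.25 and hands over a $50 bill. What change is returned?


Start with the amount paid:
$50
Subtract the price:
$50 - $11.25 = $38.75

$38.75


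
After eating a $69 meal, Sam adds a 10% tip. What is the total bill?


Calculate the tip:
10% of $69 = $6.90
Add tip to meal cost:
$69 + $6.90 = $75.90

$75.90


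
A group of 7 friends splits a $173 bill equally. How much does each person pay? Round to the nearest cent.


Total bill: $173
Number of people: 7
Each pays: $173 / 7 = $24.7142... ≈ $24.71

$24.71


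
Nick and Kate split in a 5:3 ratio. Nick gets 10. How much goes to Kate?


Find the multiplier:
10 / 5 = 2
Apply to Kate's share:
3 x 2 = 6

6


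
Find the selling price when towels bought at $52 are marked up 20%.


Calculate the markup amount:
20% of $52 = $10.40
Add to cost:
$52 + $10.40 = $62.40

$62.40


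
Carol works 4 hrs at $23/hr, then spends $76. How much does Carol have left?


Calculate earnings:
4 x $23 = $92
Subtract spending:
$92 - $76 = $16

$16


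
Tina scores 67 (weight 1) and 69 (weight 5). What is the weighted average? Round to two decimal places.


Weighted sum:
1 x 67 + 5 x 69 = 412
Total weight:
1 + 5 = 6
Weighted average:
412 / 6 = 68.6666... ≈ 68.67

68.67


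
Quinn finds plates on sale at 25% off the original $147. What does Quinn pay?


Calculate the discount amount:
25% of $147 = $36.75
Subtract from original:
$147 - $36.75 = $110.25

$110.25


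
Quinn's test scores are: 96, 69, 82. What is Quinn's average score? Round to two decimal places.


Add the scores:
96 + 69 + 82 = 247
Divide by the number of tests:
247 / 3 = 82.3333... ≈ 82.33

82.33


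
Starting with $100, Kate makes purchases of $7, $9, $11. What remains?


Add up expenses:
$7 + $9 + $11 = $27
Subtract from budget:
$100 - $27 = $73

$73


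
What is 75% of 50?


Convert percentage to decimal:
75% = 0.75
Multiply:
50 x 0.75 = 37.5

37.5


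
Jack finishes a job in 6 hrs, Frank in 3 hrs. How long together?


Jack's rate: 1/6 of the job per hour
Frank's rate: 1/3 of the job per hour
Combined rate: 1/6 + 1/3 = 1/2 per hour
Time = 1 / (1/2) = 2 hours

2 hours


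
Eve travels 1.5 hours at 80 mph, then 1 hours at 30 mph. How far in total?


Leg 1 distance:
80 x 1.5 = 120 miles
Leg 2 distance:
30 x 1 = 30 miles
Total distance:
120 + 30 = 150 miles

150 miles


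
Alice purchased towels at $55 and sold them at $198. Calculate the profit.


Selling price = $198
Cost price = $55
Profit = selling price - cost price:
Profit = $198 - $55 = $143

$143


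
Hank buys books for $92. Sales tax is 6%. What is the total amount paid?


Calculate the tax:
6% of $92 = $5.52
Add tax to price:
$92 + $5.52 = $97.52

$97.52


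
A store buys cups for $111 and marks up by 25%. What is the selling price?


Calculate the markup amount:
25% of $111 = $27.75
Add to cost:
$111 + $27.75 = $138.75

$138.75


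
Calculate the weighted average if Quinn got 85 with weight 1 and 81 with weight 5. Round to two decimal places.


Weighted sum:
1 x 85 + 5 x 81 = 490
Total weight:
1 + 5 = 6
Weighted average:
490 / 6 = 81.6666... ≈ 81.67

81.67


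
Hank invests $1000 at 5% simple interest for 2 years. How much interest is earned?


Use the formula I = P x R x T / 100
P x R x T = 1000 x 5 x 2 = 10000
I = 10000 / 100 = $100

$100


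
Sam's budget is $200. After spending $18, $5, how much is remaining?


Add up expenses:
$18 + $5 = $23
Subtract from budget:
$200 - $23 = $177

$177


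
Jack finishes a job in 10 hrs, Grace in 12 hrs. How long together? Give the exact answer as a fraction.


Jack's rate: 1/10 of the job per hour
Grace's rate: 1/12 of the job per hour
Combined rate: 1/10 + 1/12 = 11/60 per hour
Time = 1 / (11/60) = 60/11 hours (≈ 5.45 hours)

60/11 hours


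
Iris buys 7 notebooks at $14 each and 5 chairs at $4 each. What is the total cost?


Cost of notebooks:
7 x $14 = $98
Cost of chairs:
5 x $4 = $20
Add both:
$98 + $20 = $118

$118


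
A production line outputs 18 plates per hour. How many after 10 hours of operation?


Production rate: 18 plates per hour
Time: 10 hours
Total: 18 x 10 = 180 plates

180 plates


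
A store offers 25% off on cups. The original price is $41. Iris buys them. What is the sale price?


Calculate the discount amount:
25% of $41 = $10.25
Subtract from original:
$41 - $10.25 = $30.75

$30.75


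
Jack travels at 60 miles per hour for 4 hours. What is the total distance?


Use the formula: distance = speed x time
Speed = 60 mph, Time = 4 hours
60 x 4 = 240 miles

240 miles


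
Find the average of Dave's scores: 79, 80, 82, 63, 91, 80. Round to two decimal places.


Add the scores:
79 + 80 + 82 + 63 + 91 + 80 = 475
Divide by the number of tests:
475 / 6 = 79.1666... ≈ 79.17

79.17


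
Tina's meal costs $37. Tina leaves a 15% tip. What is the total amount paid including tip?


Calculate the tip:
15% of $37 = $5.55
Add tip to meal cost:
$37 + $5.55 = $42.55

$42.55


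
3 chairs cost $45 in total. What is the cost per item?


Total cost: $45
Number of items: 3
Unit price: $45 / 3 = $15

$15


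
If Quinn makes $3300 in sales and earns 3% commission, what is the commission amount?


Convert rate to decimal:
3% = 0.03
Multiply by sales:
$3300 x 0.03 = $99

$99


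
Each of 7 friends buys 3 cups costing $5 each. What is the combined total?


Cost per person:
3 x $5 = $15
Group total:
7 x $15 = $105

$105


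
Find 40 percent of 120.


Convert percentage to decimal:
40% = 0.4
Multiply:
120 x 0.4 = 48

48


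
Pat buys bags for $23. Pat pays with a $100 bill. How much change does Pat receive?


Start with the amount paid:
$100
Subtract the price:
$100 - $23 = $77

$77


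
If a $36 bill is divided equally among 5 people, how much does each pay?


Total bill: $36
Number of people: 5
Each pays: $36 / 5 = $7.20

$7.20


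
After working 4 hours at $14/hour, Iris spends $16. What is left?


Calculate earnings:
4 x $14 = $56
Subtract spending:
$56 - $16 = $40

$40


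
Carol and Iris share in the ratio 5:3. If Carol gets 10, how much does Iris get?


Find the multiplier:
10 / 5 = 2
Apply to Iris's share:
3 x 2 = 6

6


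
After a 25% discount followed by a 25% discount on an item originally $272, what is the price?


First discount:
25% of $272 = $68
Price after first discount:
$272 - $68 = $204
Second discount:
25% of $204 = $51
Final price:
$204 - $51 = $153

$153


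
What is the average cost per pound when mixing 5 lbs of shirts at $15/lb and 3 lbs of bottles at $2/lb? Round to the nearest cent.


Cost of shirts:
5 x $15 = $75
Cost of bottles:
3 x $2 = $6
Total cost: $75 + $6 = $81
Total weight: 8 lbs
Average: $81 / 8 = $10.125 ≈ $10.13/lb

$10.13/lb


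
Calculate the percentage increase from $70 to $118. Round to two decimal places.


Find the absolute change:
|118 - 70| = 48
Divide by original and multiply by 100:
48 / 70 x 100 = 68.5714...% ≈ 68.57%

68.57%


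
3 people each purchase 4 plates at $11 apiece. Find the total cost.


Cost per person:
4 x $11 = $44
Group total:
3 x $44 = $132

$132


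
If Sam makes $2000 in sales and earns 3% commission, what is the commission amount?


Convert rate to decimal:
3% = 0.03
Multiply by sales:
$2000 x 0.03 = $60

$60


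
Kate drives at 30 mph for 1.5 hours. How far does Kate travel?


Use the formula: distance = speed x time
Speed = 30 mph, Time = 1.5 hours
30 x 1.5 = 45 miles

45 miles


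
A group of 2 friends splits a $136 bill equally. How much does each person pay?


Total bill: $136
Number of people: 2
Each pays: $136 / 2 = $68

$68


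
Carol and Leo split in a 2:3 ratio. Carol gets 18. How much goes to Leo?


Find the multiplier:
18 / 2 = 9
Apply to Leo's share:
3 x 9 = 27

27


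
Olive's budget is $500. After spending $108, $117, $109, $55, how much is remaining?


Add up expenses:
$108 + $117 + $109 + $55 = $389
Subtract from budget:
$500 - $389 = $111

$111


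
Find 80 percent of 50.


Convert percentage to decimal:
80% = 0.8
Multiply:
50 x 0.8 = 40

40


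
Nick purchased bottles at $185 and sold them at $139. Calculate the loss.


Selling price = $139
Cost price = $185
Loss = cost price - selling price:
Loss = $185 - $139 = $46

$46


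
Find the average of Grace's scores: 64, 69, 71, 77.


Add the scores:
64 + 69 + 71 + 77 = 281
Divide by the number of tests:
281 / 4 = 70.25

70.25


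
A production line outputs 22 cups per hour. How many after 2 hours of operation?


Production rate: 22 cups per hour
Time: 2 hours
Total: 22 x 2 = 44 cups

44 cups


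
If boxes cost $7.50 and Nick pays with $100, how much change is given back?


Start with the amount paid:
$100
Subtract the price:
$100 - $7.50 = $92.50

$92.50


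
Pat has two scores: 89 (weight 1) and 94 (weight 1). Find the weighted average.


Weighted sum:
1 x 89 + 1 x 94 = 183
Total weight:
1 + 1 = 2
Weighted average:
183 / 2 = 91.5

91.5


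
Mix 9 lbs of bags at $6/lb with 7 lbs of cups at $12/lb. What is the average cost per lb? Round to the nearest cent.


Cost of bags:
9 x $6 = $54
Cost of cups:
7 x $12 = $84
Total cost: $54 + $84 = $138
Total weight: 16 lbs
Average: $138 / 16 = $8.625 ≈ $8.63/lb

$8.63/lb


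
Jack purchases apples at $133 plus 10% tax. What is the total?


Calculate the tax:
10% of $133 = $13.30
Add tax to price:
$133 + $13.30 = $146.30

$146.30


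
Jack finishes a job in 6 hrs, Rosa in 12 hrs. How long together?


Jack's rate: 1/6 of the job per hour
Rosa's rate: 1/12 of the job per hour
Combined rate: 1/6 + 1/12 = 1/4 per hour
Time = 1 / (1/4) = 4 hours

4 hours


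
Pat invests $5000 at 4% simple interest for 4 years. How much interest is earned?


Use the formula I = P x R x T / 100
P x R x T = 5000 x 4 x 4 = 80000
I = 80000 / 100 = $800

$800


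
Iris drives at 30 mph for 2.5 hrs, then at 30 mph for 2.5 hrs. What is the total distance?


Leg 1 distance:
30 x 2.5 = 75 miles
Leg 2 distance:
30 x 2.5 = 75 miles
Total distance:
75 + 75 = 150 miles

150 miles


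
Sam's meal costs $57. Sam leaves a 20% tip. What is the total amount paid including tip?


Calculate the tip:
20% of $57 = $11.40
Add tip to meal cost:
$57 + $11.40 = $68.40

$68.40


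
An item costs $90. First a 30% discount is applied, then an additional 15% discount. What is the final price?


First discount:
30% of $90 = $27
Price after first discount:
$90 - $27 = $63
Second discount:
15% of $63 = $9.45
Final price:
$63 - $9.45 = $53.55

$53.55


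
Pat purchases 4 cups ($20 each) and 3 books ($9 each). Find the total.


Cost of cups:
4 x $20 = $80
Cost of books:
3 x $9 = $27
Add both:
$80 + $27 = $107

$107


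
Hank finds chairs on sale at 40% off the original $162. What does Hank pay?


Calculate the discount amount:
40% of $162 = $64.80
Subtract from original:
$162 - $64.80 = $97.20

$97.20


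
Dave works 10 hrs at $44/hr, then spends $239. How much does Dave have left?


Calculate earnings:
10 x $44 = $440
Subtract spending:
$440 - $239 = $201

$201


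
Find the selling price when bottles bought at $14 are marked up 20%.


Calculate the markup amount:
20% of $14 = $2.80
Add to cost:
$14 + $2.80 = $16.80

$16.80


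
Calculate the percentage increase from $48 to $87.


Find the absolute change:
|87 - 48| = 39
Divide by original and multiply by 100:
39 / 48 x 100 = 81.25%

81.25%


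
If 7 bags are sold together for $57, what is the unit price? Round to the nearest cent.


Total cost: $57
Number of items: 7
Unit price: $57 / 7 = $8.1428... ≈ $8.14

$8.14


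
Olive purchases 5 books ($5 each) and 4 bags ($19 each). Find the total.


Cost of books:
5 x $5 = $25
Cost of bags:
4 x $19 = $76
Add both:
$25 + $76 = $101

$101


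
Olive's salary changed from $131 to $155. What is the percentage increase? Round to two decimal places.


Find the absolute change:
|155 - 131| = 24
Divide by original and multiply by 100:
24 / 131 x 100 = 18.3206...% ≈ 18.32%

18.32%


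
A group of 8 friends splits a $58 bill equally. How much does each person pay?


Total bill: $58
Number of people: 8
Each pays: $58 / 8 = $7.25

$7.25


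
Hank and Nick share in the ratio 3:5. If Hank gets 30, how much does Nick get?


Find the multiplier:
30 / 3 = 10
Apply to Nick's share:
5 x 10 = 50

50


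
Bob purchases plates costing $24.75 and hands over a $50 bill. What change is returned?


Start with the amount paid:
$50
Subtract the price:
$50 - $24.75 = $25.25

$25.25


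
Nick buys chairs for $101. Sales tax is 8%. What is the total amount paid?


Calculate the tax:
8% of $101 = $8.08
Add tax to price:
$101 + $8.08 = $109.08

$109.08


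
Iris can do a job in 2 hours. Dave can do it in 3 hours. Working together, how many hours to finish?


Iris's rate: 1/2 of the job per hour
Dave's rate: 1/3 of the job per hour
Combined rate: 1/2 + 1/3 = 5/6 per hour
Time = 1 / (5/6) = 6/5 = 1.2 hours

1.2 hours


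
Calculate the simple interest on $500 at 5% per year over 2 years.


Use the formula I = P x R x T / 100
P x R x T = 500 x 5 x 2 = 5000
I = 5000 / 100 = $50

$50


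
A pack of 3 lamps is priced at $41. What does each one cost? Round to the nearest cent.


Total cost: $41
Number of items: 3
Unit price: $41 / 3 = $13.6666... ≈ $13.67

$13.67


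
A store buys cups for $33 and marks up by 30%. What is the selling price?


Calculate the markup amount:
30% of $33 = $9.90
Add to cost:
$33 + $9.90 = $42.90

$42.90


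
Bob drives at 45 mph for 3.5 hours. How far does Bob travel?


Use the formula: distance = speed x time
Speed = 45 mph, Time = 3.5 hours
45 x 3.5 = 157.5 miles

157.5 miles


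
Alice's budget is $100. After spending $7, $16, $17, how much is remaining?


Add up expenses:
$7 + $16 + $17 = $40
Subtract from budget:
$100 - $40 = $60

$60


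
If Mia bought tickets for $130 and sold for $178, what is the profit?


Selling price = $178
Cost price = $130
Profit = selling price - cost price:
Profit = $178 - $130 = $48

$48


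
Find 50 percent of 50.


Convert percentage to decimal:
50% = 0.5
Multiply:
50 x 0.5 = 25

25


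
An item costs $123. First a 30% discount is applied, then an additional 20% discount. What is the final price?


First discount:
30% of $123 = $36.90
Price after first discount:
$123 - $36.90 = $86.10
Second discount:
20% of $86.10 = $17.22
Final price:
$86.10 - $17.22 = $68.88

$68.88


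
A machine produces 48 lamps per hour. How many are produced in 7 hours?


Production rate: 48 lamps per hour
Time: 7 hours
Total: 48 x 7 = 336 lamps

336 lamps


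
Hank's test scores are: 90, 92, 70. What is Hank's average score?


Add the scores:
90 + 92 + 70 = 252
Divide by the number of tests:
252 / 3 = 84

84


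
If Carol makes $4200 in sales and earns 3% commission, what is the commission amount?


Convert rate to decimal:
3% = 0.03
Multiply by sales:
$4200 x 0.03 = $126

$126


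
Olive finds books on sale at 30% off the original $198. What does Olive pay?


Calculate the discount amount:
30% of $198 = $59.40
Subtract from original:
$198 - $59.40 = $138.60

$138.60


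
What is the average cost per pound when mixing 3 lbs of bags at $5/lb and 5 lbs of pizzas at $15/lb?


Cost of bags:
3 x $5 = $15
Cost of pizzas:
5 x $15 = $75
Total cost: $15 + $75 = $90
Total weight: 8 lbs
Average: $90 / 8 = $11.25/lb

$11.25/lb


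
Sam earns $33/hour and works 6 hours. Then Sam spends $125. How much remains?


Calculate earnings:
6 x $33 = $198
Subtract spending:
$198 - $125 = $73

$73


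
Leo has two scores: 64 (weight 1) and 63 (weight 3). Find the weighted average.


Weighted sum:
1 x 64 + 3 x 63 = 253
Total weight:
1 + 3 = 4
Weighted average:
253 / 4 = 63.25

63.25


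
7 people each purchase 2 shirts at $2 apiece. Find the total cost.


Cost per person:
2 x $2 = $4
Group total:
7 x $4 = $28

$28


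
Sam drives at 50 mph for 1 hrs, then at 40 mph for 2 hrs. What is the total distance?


Leg 1 distance:
50 x 1 = 50 miles
Leg 2 distance:
40 x 2 = 80 miles
Total distance:
50 + 80 = 130 miles

130 miles


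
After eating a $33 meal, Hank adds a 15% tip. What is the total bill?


Calculate the tip:
15% of $33 = $4.95
Add tip to meal cost:
$33 + $4.95 = $37.95

$37.95


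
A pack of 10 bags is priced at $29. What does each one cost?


Total cost: $29
Number of items: 10
Unit price: $29 / 10 = $2.90

$2.90


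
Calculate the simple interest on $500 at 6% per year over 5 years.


Use the formula I = P x R x T / 100
P x R x T = 500 x 6 x 5 = 15000
I = 15000 / 100 = $150

$150


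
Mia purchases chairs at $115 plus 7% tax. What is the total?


Calculate the tax:
7% of $115 = $8.05
Add tax to price:
$115 + $8.05 = $123.05

$123.05


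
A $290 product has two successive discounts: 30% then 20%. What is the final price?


First discount:
30% of $290 = $87
Price after first discount:
$290 - $87 = $203
Second discount:
20% of $203 = $40.60
Final price:
$203 - $40.60 = $162.40

$162.40


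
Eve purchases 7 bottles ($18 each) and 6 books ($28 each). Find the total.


Cost of bottles:
7 x $18 = $126
Cost of books:
6 x $28 = $168
Add both:
$126 + $168 = $294

$294


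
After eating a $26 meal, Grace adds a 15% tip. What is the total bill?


Calculate the tip:
15% of $26 = $3.90
Add tip to meal cost:
$26 + $3.90 = $29.90

$29.90


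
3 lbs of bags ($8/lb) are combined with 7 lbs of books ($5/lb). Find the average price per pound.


Cost of bags:
3 x $8 = $24
Cost of books:
7 x $5 = $35
Total cost: $24 + $35 = $59
Total weight: 10 lbs
Average: $59 / 10 = $5.90/lb

$5.90/lb


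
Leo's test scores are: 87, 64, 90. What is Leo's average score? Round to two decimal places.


Add the scores:
87 + 64 + 90 = 241
Divide by the number of tests:
241 / 3 = 80.3333... ≈ 80.33

80.33


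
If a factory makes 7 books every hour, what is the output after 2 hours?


Production rate: 7 books per hour
Time: 2 hours
Total: 7 x 2 = 14 books

14 books


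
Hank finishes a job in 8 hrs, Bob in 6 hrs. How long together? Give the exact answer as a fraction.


Hank's rate: 1/8 of the job per hour
Bob's rate: 1/6 of the job per hour
Combined rate: 1/8 + 1/6 = 7/24 per hour
Time = 1 / (7/24) = 24/7 hours (≈ 3.43 hours)

24/7 hours


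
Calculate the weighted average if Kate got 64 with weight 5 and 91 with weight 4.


Weighted sum:
5 x 64 + 4 x 91 = 684
Total weight:
5 + 4 = 9
Weighted average:
684 / 9 = 76

76


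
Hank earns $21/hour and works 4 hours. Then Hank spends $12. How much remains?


Calculate earnings:
4 x $21 = $84
Subtract spending:
$84 - $12 = $72

$72


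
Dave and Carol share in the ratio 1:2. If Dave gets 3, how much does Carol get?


Find the multiplier:
3 / 1 = 3
Apply to Carol's share:
2 x 3 = 6

6


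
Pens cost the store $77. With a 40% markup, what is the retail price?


Calculate the markup amount:
40% of $77 = $30.80
Add to cost:
$77 + $30.80 = $107.80

$107.80


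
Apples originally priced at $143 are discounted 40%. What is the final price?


Calculate the discount amount:
40% of $143 = $57.20
Subtract from original:
$143 - $57.20 = $85.80

$85.80


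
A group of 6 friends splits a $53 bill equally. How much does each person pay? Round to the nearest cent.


Total bill: $53
Number of people: 6
Each pays: $53 / 6 = $8.8333... ≈ $8.83

$8.83


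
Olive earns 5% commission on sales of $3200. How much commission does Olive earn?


Convert rate to decimal:
5% = 0.05
Multiply by sales:
$3200 x 0.05 = $160

$160


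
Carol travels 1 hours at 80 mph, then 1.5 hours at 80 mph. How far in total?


Leg 1 distance:
80 x 1 = 80 miles
Leg 2 distance:
80 x 1.5 = 120 miles
Total distance:
80 + 120 = 200 miles

200 miles


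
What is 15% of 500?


Convert percentage to decimal:
15% = 0.15
Multiply:
500 x 0.15 = 75

75


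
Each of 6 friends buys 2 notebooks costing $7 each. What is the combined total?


Cost per person:
2 x $7 = $14
Group total:
6 x $14 = $84

$84


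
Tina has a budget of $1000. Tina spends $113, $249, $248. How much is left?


Add up expenses:
$113 + $249 + $248 = $610
Subtract from budget:
$1000 - $610 = $390

$390


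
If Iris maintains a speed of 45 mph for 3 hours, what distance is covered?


Use the formula: distance = speed x time
Speed = 45 mph, Time = 3 hours
45 x 3 = 135 miles

135 miles


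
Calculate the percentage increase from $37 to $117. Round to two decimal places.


Find the absolute change:
|117 - 37| = 80
Divide by original and multiply by 100:
80 / 37 x 100 = 216.2162...% ≈ 216.22%

216.22%


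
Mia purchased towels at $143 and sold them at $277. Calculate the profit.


Selling price = $277
Cost price = $143
Profit = selling price - cost price:
Profit = $277 - $143 = $134

$134


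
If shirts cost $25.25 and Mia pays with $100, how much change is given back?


Start with the amount paid:
$100
Subtract the price:
$100 - $25.25 = $74.75

$74.75


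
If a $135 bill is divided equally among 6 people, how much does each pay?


Total bill: $135
Number of people: 6
Each pays: $135 / 6 = $22.50

$22.50


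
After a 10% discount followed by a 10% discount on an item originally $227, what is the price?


First discount:
10% of $227 = $22.70
Price after first discount:
$227 - $22.70 = $204.30
Second discount:
10% of $204.30 = $20.43
Final price:
$204.30 - $20.43 = $183.87

$183.87


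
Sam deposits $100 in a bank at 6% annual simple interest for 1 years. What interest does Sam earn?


Use the formula I = P x R x T / 100
P x R x T = 100 x 6 x 1 = 600
I = 600 / 100 = $6

$6


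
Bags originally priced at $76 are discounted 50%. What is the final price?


Calculate the discount amount:
50% of $76 = $38
Subtract from original:
$76 - $38 = $38

$38


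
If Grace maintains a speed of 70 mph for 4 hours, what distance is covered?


Use the formula: distance = speed x time
Speed = 70 mph, Time = 4 hours
70 x 4 = 280 miles

280 miles


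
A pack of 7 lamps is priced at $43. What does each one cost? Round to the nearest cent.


Total cost: $43
Number of items: 7
Unit price: $43 / 7 = $6.1428... ≈ $6.14

$6.14


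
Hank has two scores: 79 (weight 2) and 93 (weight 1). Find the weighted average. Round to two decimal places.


Weighted sum:
2 x 79 + 1 x 93 = 251
Total weight:
2 + 1 = 3
Weighted average:
251 / 3 = 83.6666... ≈ 83.67

83.67


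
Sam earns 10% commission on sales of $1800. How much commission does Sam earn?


Convert rate to decimal:
10% = 0.1
Multiply by sales:
$1800 x 0.1 = $180

$180


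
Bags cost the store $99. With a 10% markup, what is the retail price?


Calculate the markup amount:
10% of $99 = $9.90
Add to cost:
$99 + $9.90 = $108.90

$108.90


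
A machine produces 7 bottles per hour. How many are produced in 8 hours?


Production rate: 7 bottles per hour
Time: 8 hours
Total: 7 x 8 = 56 bottles

56 bottles


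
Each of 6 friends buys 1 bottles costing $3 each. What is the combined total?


Cost per person:
1 x $3 = $3
Group total:
6 x $3 = $18

$18


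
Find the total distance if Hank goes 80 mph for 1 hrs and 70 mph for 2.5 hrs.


Leg 1 distance:
80 x 1 = 80 miles
Leg 2 distance:
70 x 2.5 = 175 miles
Total distance:
80 + 175 = 255 miles

255 miles


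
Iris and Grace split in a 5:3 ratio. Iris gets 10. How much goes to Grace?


Find the multiplier:
10 / 5 = 2
Apply to Grace's share:
3 x 2 = 6

6


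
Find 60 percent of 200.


Convert percentage to decimal:
60% = 0.6
Multiply:
200 x 0.6 = 120

120


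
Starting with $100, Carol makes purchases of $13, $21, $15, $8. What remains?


Add up expenses:
$13 + $21 + $15 + $8 = $57
Subtract from budget:
$100 - $57 = $43

$43


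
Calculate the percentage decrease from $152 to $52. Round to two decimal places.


Find the absolute change:
|52 - 152| = 100
Divide by original and multiply by 100:
100 / 152 x 100 = 65.7894...% ≈ 65.79%

65.79%


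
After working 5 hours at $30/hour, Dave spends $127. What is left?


Calculate earnings:
5 x $30 = $150
Subtract spending:
$150 - $127 = $23

$23


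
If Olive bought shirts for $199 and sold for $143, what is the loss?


Selling price = $143
Cost price = $199
Loss = cost price - selling price:
Loss = $199 - $143 = $56

$56


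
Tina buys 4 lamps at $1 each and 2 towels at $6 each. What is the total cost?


Cost of lamps:
4 x $1 = $4
Cost of towels:
2 x $6 = $12
Add both:
$4 + $12 = $16

$16


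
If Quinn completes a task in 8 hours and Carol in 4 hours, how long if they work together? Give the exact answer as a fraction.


Quinn's rate: 1/8 of the job per hour
Carol's rate: 1/4 of the job per hour
Combined rate: 1/8 + 1/4 = 3/8 per hour
Time = 1 / (3/8) = 8/3 hours (≈ 2.67 hours)

8/3 hours


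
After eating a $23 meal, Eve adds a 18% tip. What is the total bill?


Calculate the tip:
18% of $23 = $4.14
Add tip to meal cost:
$23 + $4.14 = $27.14

$27.14


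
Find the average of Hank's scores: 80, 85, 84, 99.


Add the scores:
80 + 85 + 84 + 99 = 348
Divide by the number of tests:
348 / 4 = 87

87


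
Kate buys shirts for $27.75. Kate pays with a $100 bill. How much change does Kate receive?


Start with the amount paid:
$100
Subtract the price:
$100 - $27.75 = $72.25

$72.25


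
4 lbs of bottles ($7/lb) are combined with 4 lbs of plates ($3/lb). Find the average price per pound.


Cost of bottles:
4 x $7 = $28
Cost of plates:
4 x $3 = $12
Total cost: $28 + $12 = $40
Total weight: 8 lbs
Average: $40 / 8 = $5/lb

$5/lb


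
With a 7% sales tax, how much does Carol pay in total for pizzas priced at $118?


Calculate the tax:
7% of $118 = $8.26
Add tax to price:
$118 + $8.26 = $126.26

$126.26


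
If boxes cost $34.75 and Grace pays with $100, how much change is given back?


Start with the amount paid:
$100
Subtract the price:
$100 - $34.75 = $65.25

$65.25


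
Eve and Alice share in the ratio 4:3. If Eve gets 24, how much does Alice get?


Find the multiplier:
24 / 4 = 6
Apply to Alice's share:
3 x 6 = 18

18


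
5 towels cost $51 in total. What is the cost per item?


Total cost: $51
Number of items: 5
Unit price: $51 / 5 = $10.20

$10.20


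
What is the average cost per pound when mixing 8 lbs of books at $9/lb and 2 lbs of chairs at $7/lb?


Cost of books:
8 x $9 = $72
Cost of chairs:
2 x $7 = $14
Total cost: $72 + $14 = $86
Total weight: 10 lbs
Average: $86 / 10 = $8.60/lb

$8.60/lb


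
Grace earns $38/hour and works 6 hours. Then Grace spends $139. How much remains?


Calculate earnings:
6 x $38 = $228
Subtract spending:
$228 - $139 = $89

$89


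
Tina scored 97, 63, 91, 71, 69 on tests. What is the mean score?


Add the scores:
97 + 63 + 91 + 71 + 69 = 391
Divide by the number of tests:
391 / 5 = 78.2

78.2


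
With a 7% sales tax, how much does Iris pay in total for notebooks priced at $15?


Calculate the tax:
7% of $15 = $1.05
Add tax to price:
$15 + $1.05 = $16.05

$16.05


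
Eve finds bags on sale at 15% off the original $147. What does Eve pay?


Calculate the discount amount:
15% of $147 = $22.05
Subtract from original:
$147 - $22.05 = $124.95

$124.95


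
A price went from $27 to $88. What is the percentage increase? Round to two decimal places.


Find the absolute change:
|88 - 27| = 61
Divide by original and multiply by 100:
61 / 27 x 100 = 225.9259...% ≈ 225.93%

225.93%


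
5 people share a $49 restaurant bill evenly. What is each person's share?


Total bill: $49
Number of people: 5
Each pays: $49 / 5 = $9.80

$9.80


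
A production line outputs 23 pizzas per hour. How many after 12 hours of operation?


Production rate: 23 pizzas per hour
Time: 12 hours
Total: 23 x 12 = 276 pizzas

276 pizzas


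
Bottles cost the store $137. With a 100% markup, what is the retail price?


Calculate the markup amount:
100% of $137 = $137
Add to cost:
$137 + $137 = $274

$274


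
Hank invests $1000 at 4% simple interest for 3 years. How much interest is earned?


Use the formula I = P x R x T / 100
P x R x T = 1000 x 4 x 3 = 12000
I = 12000 / 100 = $120

$120


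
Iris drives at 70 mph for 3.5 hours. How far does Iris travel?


Use the formula: distance = speed x time
Speed = 70 mph, Time = 3.5 hours
70 x 3.5 = 245 miles

245 miles


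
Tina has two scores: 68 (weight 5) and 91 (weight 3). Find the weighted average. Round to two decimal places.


Weighted sum:
5 x 68 + 3 x 91 = 613
Total weight:
5 + 3 = 8
Weighted average:
613 / 8 = 76.625 ≈ 76.63

76.63
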